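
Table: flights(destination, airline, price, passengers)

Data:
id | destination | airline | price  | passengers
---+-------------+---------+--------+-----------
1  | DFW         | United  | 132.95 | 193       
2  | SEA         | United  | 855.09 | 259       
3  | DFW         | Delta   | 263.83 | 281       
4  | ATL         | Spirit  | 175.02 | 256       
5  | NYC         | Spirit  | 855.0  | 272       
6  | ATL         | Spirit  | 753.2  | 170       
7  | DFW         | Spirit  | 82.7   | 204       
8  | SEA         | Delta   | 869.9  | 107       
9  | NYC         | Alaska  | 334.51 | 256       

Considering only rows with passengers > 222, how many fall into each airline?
SELECT airline, COUNT(*)
FROM flights
WHERE passengers > 222
GROUP BY airline

Note: WHERE filters rows before grouping.

Result:
  Alaska: 1
  Delta: 1
  Spirit: 2
  United: 1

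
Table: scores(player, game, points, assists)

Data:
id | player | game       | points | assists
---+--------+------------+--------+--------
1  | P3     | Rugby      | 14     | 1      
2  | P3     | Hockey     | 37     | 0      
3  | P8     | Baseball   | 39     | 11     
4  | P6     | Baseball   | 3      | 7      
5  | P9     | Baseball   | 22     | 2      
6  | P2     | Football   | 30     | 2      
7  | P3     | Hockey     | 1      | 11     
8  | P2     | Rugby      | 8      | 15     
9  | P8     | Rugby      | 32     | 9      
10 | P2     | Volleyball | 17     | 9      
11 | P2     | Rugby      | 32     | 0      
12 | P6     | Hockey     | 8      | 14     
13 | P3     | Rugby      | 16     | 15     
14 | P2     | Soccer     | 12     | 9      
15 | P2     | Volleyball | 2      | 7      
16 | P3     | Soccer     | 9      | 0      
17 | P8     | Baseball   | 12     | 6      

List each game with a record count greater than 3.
SELECT game, COUNT(*) as cnt
FROM scores
GROUP BY game
HAVING COUNT(*) > 3

Result:
  Baseball: 4
  Rugby: 5

Note: HAVING filters groups after aggregation, WHERE filters rows before.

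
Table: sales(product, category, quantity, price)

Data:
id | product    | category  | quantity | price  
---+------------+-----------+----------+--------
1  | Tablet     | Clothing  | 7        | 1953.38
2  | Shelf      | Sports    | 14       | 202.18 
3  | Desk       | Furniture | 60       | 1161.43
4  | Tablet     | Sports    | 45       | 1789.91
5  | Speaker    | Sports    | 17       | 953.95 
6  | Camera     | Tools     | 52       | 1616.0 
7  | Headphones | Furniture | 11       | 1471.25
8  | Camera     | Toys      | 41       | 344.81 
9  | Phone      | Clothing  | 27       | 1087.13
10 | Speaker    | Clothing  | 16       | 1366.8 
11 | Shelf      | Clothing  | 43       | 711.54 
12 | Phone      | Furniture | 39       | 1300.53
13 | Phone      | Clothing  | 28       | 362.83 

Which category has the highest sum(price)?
SELECT category, SUM(price) as val
FROM sales
GROUP BY category
ORDER BY val DESC
LIMIT 1

Result: Clothing with sum(price) = 5481.68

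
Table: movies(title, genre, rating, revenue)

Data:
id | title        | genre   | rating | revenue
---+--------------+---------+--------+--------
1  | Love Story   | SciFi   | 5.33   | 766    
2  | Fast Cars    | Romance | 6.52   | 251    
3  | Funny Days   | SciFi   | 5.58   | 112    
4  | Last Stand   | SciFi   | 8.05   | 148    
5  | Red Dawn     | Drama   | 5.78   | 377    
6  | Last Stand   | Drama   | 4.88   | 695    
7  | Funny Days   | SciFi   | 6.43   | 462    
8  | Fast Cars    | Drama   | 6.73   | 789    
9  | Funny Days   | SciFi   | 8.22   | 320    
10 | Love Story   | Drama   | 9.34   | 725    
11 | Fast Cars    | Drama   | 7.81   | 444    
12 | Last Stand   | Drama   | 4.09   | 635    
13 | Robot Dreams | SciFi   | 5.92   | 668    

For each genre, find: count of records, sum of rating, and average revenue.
SELECT genre,
       COUNT(*) as cnt,
       SUM(rating) as total_rating,
       AVG(revenue) as avg_revenue
FROM movies
GROUP BY genre

Result:
  Drama: 6 records, 38.63 total rating, 610.83 avg revenue
  Romance: 1 records, 6.52 total rating, 251.00 avg revenue
  SciFi: 6 records, 39.53 total rating, 412.67 avg revenue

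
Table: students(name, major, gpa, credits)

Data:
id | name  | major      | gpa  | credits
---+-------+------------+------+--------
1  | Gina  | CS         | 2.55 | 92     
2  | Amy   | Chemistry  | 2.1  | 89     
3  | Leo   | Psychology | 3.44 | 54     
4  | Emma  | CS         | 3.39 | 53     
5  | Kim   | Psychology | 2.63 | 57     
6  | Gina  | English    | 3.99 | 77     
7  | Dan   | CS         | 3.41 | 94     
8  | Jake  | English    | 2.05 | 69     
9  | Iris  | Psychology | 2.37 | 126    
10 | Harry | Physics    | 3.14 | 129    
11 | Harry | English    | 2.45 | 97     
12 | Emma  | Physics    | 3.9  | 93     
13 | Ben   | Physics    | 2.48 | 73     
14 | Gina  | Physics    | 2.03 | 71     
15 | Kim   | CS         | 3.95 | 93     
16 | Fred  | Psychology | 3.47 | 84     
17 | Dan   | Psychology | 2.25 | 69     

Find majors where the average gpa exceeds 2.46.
SELECT major, AVG(gpa)
FROM students
GROUP BY major
HAVING AVG(gpa) > 2.46

Result:
  CS: avg=3.33
  English: avg=2.83
  Physics: avg=2.89
  Psychology: avg=2.83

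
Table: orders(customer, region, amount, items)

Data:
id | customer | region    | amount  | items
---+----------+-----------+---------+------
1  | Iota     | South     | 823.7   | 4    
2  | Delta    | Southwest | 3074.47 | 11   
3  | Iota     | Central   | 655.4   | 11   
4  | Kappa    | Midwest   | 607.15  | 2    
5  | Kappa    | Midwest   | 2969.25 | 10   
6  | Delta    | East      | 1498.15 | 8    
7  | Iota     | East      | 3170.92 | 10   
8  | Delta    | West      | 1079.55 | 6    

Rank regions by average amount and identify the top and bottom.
SELECT region, AVG(amount)
FROM orders
GROUP BY region
ORDER BY AVG(amount)

All groups:
  Central: 655.40
  South: 823.70
  West: 1079.55
  Midwest: 1788.20
  East: 2334.54
  Southwest: 3074.47

Highest: Southwest (3074.47)
Lowest: Central (655.40)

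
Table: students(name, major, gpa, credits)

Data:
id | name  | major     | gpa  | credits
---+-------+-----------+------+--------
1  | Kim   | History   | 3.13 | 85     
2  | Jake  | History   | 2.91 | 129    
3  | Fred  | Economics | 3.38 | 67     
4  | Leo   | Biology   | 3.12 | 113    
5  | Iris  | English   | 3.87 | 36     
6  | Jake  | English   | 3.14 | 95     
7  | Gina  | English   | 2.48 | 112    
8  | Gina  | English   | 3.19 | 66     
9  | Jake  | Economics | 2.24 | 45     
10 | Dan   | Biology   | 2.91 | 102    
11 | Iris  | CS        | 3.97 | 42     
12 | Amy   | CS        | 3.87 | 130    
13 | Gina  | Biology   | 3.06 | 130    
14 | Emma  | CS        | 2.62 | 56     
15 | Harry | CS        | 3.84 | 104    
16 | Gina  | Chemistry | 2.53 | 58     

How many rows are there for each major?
SELECT major, COUNT(*) as count
FROM students
GROUP BY major

Result:
  Biology: 3
  CS: 4
  Chemistry: 1
  Economics: 2
  English: 4
  History: 2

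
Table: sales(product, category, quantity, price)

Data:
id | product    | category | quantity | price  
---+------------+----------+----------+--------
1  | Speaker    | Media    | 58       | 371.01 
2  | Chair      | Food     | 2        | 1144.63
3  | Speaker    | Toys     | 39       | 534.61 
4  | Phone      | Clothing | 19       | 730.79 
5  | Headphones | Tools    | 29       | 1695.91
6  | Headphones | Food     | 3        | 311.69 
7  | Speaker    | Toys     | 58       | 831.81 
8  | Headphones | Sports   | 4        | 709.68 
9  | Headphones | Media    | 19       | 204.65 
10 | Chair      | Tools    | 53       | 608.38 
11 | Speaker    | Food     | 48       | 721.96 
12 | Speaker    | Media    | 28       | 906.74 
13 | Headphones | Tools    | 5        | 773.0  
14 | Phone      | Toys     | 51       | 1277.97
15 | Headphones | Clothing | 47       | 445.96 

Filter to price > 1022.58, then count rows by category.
SELECT category, COUNT(*)
FROM sales
WHERE price > 1022.58
GROUP BY category

Note: WHERE filters rows before grouping.

Result:
  Food: 1
  Tools: 1
  Toys: 1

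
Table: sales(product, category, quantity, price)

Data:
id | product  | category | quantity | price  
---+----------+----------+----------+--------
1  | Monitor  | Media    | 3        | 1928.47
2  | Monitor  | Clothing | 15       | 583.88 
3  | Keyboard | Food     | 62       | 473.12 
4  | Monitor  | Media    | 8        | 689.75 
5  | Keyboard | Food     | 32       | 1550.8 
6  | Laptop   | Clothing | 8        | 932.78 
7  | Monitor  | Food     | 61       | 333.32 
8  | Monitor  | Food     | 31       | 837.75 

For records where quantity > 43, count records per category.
SELECT category, COUNT(*)
FROM sales
WHERE quantity > 43
GROUP BY category

Note: WHERE filters rows before grouping.

Result:
  Food: 2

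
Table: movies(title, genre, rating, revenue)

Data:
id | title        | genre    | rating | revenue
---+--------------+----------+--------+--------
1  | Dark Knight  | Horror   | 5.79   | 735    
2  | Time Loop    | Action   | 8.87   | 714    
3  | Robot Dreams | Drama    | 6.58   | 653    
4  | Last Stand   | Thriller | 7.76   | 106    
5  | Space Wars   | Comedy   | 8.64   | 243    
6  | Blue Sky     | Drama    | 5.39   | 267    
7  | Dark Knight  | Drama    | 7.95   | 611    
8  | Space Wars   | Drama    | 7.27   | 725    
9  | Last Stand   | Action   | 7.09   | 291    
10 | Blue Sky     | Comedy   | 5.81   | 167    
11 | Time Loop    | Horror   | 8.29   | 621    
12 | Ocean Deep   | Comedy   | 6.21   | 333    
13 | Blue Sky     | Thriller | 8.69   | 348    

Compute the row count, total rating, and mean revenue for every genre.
SELECT genre,
       COUNT(*) as cnt,
       SUM(rating) as total_rating,
       AVG(revenue) as avg_revenue
FROM movies
GROUP BY genre

Result:
  Action: 2 records, 15.96 total rating, 502.50 avg revenue
  Comedy: 3 records, 20.66 total rating, 247.67 avg revenue
  Drama: 4 records, 27.19 total rating, 564.00 avg revenue
  Horror: 2 records, 14.08 total rating, 678.00 avg revenue
  Thriller: 2 records, 16.45 total rating, 227.00 avg revenue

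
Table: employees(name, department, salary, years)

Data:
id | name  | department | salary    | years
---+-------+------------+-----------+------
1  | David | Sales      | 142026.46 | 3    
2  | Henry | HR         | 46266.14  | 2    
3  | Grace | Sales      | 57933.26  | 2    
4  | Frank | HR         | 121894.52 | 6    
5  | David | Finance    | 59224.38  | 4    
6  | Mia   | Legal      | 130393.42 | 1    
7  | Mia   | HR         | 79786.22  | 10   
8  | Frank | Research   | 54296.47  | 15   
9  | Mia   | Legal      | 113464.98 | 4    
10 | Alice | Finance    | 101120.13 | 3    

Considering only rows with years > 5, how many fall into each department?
SELECT department, COUNT(*)
FROM employees
WHERE years > 5
GROUP BY department

Note: WHERE filters rows before grouping.

Result:
  HR: 2
  Research: 1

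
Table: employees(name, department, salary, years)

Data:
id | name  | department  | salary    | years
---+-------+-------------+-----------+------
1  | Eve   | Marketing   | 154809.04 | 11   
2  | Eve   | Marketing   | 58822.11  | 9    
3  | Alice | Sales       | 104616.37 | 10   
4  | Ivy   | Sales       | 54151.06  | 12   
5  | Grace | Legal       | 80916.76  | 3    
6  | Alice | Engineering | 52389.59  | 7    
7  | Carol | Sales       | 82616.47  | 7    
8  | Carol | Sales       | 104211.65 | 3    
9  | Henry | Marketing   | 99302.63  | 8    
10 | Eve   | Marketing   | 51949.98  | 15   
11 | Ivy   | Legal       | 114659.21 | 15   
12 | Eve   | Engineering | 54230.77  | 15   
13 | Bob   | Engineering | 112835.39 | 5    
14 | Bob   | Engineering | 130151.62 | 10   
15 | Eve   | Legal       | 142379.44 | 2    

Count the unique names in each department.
SELECT department, COUNT(DISTINCT name)
FROM employees
GROUP BY department

Result:
  Engineering: 3 distinct
  Legal: 3 distinct
  Marketing: 2 distinct
  Sales: 3 distinct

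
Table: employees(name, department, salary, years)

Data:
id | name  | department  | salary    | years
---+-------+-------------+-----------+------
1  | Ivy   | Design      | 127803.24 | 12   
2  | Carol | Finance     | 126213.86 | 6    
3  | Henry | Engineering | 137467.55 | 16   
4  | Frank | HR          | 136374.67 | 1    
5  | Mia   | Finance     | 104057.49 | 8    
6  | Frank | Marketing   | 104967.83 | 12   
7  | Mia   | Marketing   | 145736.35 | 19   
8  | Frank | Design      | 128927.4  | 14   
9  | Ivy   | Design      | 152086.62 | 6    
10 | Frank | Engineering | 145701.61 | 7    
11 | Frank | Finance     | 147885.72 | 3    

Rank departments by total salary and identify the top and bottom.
SELECT department, SUM(salary)
FROM employees
GROUP BY department
ORDER BY SUM(salary)

All groups:
  HR: 136374.67
  Marketing: 250704.18
  Engineering: 283169.16
  Finance: 378157.07
  Design: 408817.26

Highest: Design (408817.26)
Lowest: HR (136374.67)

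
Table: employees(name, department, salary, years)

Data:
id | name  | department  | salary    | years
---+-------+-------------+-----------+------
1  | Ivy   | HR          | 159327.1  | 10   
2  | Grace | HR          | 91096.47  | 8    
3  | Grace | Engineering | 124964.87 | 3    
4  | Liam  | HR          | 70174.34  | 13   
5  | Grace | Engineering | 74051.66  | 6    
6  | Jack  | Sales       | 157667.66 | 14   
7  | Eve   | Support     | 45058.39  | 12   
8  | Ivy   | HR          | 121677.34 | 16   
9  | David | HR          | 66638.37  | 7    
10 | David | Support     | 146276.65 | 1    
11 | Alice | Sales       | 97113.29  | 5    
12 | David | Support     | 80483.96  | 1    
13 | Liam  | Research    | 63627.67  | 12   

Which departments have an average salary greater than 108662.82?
SELECT department, AVG(salary)
FROM employees
GROUP BY department
HAVING AVG(salary) > 108662.82

Result:
  Sales: avg=127390.48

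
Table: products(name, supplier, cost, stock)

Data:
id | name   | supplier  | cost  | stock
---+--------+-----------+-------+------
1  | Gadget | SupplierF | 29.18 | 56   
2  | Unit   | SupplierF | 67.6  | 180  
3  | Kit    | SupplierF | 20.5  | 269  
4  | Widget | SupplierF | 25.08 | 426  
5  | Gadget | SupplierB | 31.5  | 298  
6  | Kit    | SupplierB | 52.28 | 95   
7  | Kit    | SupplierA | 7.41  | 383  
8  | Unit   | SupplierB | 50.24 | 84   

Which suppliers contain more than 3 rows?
SELECT supplier, COUNT(*) as cnt
FROM products
GROUP BY supplier
HAVING COUNT(*) > 3

Result:
  SupplierF: 4

Note: HAVING filters groups after aggregation, WHERE filters rows before.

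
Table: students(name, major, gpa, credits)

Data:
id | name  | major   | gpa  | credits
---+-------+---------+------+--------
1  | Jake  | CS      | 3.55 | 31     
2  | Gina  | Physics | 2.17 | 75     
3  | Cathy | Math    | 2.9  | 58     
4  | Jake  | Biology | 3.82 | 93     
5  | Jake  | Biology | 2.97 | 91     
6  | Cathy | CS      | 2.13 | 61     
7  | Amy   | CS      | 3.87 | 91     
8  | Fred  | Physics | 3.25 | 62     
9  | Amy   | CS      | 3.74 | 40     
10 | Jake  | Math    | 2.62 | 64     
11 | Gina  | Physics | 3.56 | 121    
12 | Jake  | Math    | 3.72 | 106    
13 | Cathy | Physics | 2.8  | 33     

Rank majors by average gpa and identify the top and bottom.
SELECT major, AVG(gpa)
FROM students
GROUP BY major
ORDER BY AVG(gpa)

All groups:
  Physics: 2.95
  Math: 3.08
  CS: 3.32
  Biology: 3.40

Highest: Biology (3.40)
Lowest: Physics (2.95)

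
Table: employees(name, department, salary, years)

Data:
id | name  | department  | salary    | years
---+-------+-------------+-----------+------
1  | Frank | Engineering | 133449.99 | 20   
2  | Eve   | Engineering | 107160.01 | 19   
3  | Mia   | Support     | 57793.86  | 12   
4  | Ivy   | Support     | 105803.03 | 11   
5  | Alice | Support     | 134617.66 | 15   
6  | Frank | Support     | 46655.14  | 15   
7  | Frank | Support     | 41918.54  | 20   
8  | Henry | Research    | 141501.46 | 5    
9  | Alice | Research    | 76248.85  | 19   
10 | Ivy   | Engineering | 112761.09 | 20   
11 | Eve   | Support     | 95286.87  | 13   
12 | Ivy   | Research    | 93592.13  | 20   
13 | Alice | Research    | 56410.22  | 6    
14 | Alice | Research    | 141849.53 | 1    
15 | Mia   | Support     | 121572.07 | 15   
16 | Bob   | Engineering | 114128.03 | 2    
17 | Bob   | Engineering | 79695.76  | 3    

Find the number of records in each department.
SELECT department, COUNT(*) as count
FROM employees
GROUP BY department

Result:
  Engineering: 5
  Research: 5
  Support: 7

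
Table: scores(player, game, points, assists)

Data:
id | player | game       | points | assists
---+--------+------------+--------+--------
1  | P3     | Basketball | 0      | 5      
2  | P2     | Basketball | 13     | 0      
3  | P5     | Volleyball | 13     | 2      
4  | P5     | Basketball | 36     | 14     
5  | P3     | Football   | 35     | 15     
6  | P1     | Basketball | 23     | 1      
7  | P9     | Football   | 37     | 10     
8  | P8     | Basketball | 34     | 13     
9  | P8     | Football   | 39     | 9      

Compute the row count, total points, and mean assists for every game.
SELECT game,
       COUNT(*) as cnt,
       SUM(points) as total_points,
       AVG(assists) as avg_assists
FROM scores
GROUP BY game

Result:
  Basketball: 5 records, 106 total points, 6.60 avg assists
  Football: 3 records, 111 total points, 11.33 avg assists
  Volleyball: 1 records, 13 total points, 2.00 avg assists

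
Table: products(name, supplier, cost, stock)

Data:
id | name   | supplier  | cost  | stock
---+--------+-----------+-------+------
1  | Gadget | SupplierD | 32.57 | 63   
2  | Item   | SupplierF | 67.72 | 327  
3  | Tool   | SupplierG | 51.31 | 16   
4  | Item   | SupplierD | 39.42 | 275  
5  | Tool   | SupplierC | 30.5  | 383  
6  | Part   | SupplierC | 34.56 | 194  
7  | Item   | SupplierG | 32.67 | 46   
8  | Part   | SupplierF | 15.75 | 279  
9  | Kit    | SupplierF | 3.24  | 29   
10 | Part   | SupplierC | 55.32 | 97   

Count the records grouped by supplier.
SELECT supplier, COUNT(*) as count
FROM products
GROUP BY supplier

Result:
  SupplierC: 3
  SupplierD: 2
  SupplierF: 3
  SupplierG: 2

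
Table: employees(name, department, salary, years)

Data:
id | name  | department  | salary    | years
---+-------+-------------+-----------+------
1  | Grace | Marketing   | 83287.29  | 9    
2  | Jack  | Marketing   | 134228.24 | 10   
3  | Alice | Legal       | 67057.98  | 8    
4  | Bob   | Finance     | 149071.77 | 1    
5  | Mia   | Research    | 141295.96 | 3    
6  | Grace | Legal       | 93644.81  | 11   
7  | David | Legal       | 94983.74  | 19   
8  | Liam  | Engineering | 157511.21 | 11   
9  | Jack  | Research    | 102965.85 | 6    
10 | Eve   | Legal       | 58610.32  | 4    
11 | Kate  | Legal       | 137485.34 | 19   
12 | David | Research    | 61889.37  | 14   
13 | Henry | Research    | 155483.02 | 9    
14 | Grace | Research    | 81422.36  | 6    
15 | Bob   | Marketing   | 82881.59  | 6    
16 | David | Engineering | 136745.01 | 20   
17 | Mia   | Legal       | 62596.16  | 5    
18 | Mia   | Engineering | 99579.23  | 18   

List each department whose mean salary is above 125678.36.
SELECT department, AVG(salary)
FROM employees
GROUP BY department
HAVING AVG(salary) > 125678.36

Result:
  Engineering: avg=131278.48
  Finance: avg=149071.77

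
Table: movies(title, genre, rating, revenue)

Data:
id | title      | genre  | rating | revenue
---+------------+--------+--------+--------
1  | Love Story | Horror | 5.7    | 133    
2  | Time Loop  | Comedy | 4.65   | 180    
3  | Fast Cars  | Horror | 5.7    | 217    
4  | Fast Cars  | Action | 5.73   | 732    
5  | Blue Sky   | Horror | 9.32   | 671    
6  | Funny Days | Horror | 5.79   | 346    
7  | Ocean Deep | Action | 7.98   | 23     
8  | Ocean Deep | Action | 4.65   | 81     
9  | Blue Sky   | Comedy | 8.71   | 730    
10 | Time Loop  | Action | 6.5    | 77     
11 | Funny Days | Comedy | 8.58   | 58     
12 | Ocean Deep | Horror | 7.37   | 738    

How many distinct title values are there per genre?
SELECT genre, COUNT(DISTINCT title)
FROM movies
GROUP BY genre

Result:
  Action: 3 distinct
  Comedy: 3 distinct
  Horror: 5 distinct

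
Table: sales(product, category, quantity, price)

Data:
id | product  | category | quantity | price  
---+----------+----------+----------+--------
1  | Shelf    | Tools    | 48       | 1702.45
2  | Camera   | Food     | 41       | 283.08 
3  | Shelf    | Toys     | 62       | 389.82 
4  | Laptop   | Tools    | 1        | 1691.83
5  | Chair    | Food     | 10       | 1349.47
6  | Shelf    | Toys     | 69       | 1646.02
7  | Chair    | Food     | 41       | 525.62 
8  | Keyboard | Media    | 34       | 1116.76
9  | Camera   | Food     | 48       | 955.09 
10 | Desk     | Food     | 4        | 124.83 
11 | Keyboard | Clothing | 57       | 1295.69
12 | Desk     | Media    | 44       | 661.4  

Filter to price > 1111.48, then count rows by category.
SELECT category, COUNT(*)
FROM sales
WHERE price > 1111.48
GROUP BY category

Note: WHERE filters rows before grouping.

Result:
  Clothing: 1
  Food: 1
  Media: 1
  Tools: 2
  Toys: 1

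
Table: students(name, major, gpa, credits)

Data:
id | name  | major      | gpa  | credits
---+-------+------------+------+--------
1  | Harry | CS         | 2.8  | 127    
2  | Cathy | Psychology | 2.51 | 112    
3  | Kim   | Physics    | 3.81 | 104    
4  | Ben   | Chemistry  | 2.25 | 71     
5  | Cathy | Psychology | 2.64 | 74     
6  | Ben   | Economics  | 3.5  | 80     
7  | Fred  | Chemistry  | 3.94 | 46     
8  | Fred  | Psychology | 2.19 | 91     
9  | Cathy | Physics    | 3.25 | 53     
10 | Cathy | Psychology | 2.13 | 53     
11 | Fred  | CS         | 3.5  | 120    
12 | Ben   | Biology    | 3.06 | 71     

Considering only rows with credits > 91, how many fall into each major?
SELECT major, COUNT(*)
FROM students
WHERE credits > 91
GROUP BY major

Note: WHERE filters rows before grouping.

Result:
  CS: 2
  Physics: 1
  Psychology: 1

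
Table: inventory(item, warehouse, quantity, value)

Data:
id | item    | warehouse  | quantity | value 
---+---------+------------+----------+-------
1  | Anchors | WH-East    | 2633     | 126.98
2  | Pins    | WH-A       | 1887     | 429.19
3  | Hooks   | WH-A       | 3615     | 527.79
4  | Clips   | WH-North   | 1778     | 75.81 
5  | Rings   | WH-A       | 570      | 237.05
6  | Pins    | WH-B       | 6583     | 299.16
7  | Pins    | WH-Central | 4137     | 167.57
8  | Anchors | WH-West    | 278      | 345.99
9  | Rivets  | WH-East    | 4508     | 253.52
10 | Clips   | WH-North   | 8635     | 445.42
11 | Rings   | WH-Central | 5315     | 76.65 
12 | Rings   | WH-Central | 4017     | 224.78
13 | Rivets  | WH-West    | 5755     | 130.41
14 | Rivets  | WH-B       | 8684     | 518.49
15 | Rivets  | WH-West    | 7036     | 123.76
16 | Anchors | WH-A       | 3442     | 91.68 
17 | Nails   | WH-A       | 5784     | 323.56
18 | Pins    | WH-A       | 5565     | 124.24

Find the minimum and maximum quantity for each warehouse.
SELECT warehouse, MIN(quantity), MAX(quantity)
FROM inventory
GROUP BY warehouse

Result:
  WH-A: min=570, max=5784
  WH-B: min=6583, max=8684
  WH-Central: min=4017, max=5315
  WH-East: min=2633, max=4508
  WH-North: min=1778, max=8635
  WH-West: min=278, max=7036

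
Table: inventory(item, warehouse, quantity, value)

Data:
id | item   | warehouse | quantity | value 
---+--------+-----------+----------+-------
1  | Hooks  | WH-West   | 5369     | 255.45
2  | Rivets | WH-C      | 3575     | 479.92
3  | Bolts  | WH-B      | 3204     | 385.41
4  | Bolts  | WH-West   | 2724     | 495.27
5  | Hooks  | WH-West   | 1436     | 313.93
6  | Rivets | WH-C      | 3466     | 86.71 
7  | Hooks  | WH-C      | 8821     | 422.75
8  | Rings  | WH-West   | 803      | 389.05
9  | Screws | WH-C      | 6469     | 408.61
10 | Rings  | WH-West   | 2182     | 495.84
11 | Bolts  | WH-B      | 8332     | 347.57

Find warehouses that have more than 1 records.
SELECT warehouse, COUNT(*) as cnt
FROM inventory
GROUP BY warehouse
HAVING COUNT(*) > 1

Result:
  WH-B: 2
  WH-C: 4
  WH-West: 5

Note: HAVING filters groups after aggregation, WHERE filters rows before.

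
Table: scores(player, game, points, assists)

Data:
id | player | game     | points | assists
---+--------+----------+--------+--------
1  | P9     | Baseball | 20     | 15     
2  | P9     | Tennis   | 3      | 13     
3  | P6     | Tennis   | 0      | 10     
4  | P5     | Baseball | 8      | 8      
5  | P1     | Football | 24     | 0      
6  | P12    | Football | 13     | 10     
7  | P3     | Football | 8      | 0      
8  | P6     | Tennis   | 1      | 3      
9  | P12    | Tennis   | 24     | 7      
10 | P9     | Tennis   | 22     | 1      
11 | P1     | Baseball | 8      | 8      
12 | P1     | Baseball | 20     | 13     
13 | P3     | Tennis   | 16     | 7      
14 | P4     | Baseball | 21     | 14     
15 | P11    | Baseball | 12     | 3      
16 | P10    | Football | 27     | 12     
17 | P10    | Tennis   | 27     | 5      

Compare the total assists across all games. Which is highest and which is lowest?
SELECT game, SUM(assists)
FROM scores
GROUP BY game
ORDER BY SUM(assists)

All groups:
  Football: 22
  Tennis: 46
  Baseball: 61

Highest: Baseball (61)
Lowest: Football (22)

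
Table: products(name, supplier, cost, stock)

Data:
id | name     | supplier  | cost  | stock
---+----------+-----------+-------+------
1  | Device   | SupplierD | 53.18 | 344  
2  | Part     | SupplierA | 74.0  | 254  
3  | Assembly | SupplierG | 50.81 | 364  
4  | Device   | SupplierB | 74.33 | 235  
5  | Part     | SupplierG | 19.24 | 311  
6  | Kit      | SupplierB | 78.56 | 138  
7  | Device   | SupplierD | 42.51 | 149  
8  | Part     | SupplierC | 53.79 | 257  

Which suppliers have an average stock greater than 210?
SELECT supplier, AVG(stock)
FROM products
GROUP BY supplier
HAVING AVG(stock) > 210

Result:
  SupplierA: avg=254.00
  SupplierC: avg=257.00
  SupplierD: avg=246.50
  SupplierG: avg=337.50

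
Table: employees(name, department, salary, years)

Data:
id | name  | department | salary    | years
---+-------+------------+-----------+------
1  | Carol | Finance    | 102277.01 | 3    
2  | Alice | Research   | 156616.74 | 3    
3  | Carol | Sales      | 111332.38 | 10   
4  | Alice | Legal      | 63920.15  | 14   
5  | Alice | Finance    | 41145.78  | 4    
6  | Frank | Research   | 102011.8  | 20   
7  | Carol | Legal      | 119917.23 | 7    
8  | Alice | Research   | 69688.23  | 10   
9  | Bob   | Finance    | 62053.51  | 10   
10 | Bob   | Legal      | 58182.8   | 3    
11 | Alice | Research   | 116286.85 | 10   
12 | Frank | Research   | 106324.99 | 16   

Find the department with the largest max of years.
SELECT department, MAX(years) as val
FROM employees
GROUP BY department
ORDER BY val DESC
LIMIT 1

Result: Research with max(years) = 20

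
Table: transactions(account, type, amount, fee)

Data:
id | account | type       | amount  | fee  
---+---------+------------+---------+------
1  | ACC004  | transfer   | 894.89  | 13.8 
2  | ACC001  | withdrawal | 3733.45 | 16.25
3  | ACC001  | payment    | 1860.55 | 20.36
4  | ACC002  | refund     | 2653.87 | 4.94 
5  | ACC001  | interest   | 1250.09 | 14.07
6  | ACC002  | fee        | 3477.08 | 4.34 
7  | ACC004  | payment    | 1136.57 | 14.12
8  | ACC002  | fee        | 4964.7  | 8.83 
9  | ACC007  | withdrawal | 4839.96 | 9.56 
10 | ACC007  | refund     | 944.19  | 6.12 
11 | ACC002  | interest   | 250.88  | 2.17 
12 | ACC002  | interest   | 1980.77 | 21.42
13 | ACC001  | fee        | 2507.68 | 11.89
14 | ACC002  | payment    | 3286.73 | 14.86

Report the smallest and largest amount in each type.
SELECT type, MIN(amount), MAX(amount)
FROM transactions
GROUP BY type

Result:
  fee: min=2507.68, max=4964.70
  interest: min=250.88, max=1980.77
  payment: min=1136.57, max=3286.73
  refund: min=944.19, max=2653.87
  transfer: min=894.89, max=894.89
  withdrawal: min=3733.45, max=4839.96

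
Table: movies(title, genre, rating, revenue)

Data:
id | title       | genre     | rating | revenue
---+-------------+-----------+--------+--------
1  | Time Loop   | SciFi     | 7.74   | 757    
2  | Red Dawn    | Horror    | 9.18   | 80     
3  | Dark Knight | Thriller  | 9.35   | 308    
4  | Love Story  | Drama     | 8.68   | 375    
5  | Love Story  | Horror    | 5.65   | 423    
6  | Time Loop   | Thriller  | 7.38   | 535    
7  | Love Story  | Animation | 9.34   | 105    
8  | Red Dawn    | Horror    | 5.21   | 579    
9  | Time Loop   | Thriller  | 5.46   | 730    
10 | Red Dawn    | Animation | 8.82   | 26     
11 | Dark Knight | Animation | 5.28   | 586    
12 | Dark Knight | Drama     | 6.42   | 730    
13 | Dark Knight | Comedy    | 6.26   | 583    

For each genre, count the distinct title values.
SELECT genre, COUNT(DISTINCT title)
FROM movies
GROUP BY genre

Result:
  Animation: 3 distinct
  Comedy: 1 distinct
  Drama: 2 distinct
  Horror: 2 distinct
  SciFi: 1 distinct
  Thriller: 2 distinct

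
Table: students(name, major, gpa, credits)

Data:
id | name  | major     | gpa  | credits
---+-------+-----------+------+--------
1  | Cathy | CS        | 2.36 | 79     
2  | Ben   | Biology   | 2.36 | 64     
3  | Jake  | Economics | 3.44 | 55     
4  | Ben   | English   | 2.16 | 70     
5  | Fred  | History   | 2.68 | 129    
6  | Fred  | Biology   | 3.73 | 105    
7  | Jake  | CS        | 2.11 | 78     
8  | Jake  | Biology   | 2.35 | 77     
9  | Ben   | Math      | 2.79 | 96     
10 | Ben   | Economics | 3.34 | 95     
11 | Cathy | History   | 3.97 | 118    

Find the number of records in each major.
SELECT major, COUNT(*) as count
FROM students
GROUP BY major

Result:
  Biology: 3
  CS: 2
  Economics: 2
  English: 1
  History: 2
  Math: 1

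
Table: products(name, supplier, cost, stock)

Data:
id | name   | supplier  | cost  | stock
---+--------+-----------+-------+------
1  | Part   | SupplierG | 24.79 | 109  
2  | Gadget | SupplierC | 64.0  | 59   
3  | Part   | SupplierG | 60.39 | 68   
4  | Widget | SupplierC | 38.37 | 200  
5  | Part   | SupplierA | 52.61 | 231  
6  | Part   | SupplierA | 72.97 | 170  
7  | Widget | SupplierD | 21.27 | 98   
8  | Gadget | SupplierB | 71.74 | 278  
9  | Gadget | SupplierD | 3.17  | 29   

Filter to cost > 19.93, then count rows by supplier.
SELECT supplier, COUNT(*)
FROM products
WHERE cost > 19.93
GROUP BY supplier

Note: WHERE filters rows before grouping.

Result:
  SupplierA: 2
  SupplierB: 1
  SupplierC: 2
  SupplierD: 1
  SupplierG: 2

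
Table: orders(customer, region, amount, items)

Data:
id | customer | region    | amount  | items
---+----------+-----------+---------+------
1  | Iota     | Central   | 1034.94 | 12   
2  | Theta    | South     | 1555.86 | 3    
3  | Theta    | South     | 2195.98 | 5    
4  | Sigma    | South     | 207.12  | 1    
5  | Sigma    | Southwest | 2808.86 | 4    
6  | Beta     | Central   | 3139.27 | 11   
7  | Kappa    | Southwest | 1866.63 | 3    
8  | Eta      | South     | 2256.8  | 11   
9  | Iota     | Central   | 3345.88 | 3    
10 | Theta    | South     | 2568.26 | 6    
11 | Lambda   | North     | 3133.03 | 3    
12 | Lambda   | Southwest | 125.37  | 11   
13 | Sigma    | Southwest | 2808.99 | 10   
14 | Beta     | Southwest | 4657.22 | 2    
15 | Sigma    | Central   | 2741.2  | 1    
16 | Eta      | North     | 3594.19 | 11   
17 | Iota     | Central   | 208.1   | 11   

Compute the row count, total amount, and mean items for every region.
SELECT region,
       COUNT(*) as cnt,
       SUM(amount) as total_amount,
       AVG(items) as avg_items
FROM orders
GROUP BY region

Result:
  Central: 5 records, 10469.39 total amount, 7.60 avg items
  North: 2 records, 6727.22 total amount, 7.00 avg items
  South: 5 records, 8784.02 total amount, 5.20 avg items
  Southwest: 5 records, 12267.07 total amount, 6.00 avg items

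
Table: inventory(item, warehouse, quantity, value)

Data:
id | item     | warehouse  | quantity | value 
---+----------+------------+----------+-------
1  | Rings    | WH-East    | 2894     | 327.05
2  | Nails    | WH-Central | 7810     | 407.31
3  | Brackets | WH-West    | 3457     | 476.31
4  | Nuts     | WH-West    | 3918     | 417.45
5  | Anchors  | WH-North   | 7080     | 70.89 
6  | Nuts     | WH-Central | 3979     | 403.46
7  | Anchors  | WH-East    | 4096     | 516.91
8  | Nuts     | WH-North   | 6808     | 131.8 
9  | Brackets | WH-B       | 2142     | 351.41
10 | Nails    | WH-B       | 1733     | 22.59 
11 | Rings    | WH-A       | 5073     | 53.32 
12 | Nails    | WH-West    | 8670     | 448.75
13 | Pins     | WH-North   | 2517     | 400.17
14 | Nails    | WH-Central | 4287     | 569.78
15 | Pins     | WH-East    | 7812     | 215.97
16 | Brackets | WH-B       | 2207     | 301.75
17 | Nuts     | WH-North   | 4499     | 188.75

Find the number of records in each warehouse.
SELECT warehouse, COUNT(*) as count
FROM inventory
GROUP BY warehouse

Result:
  WH-A: 1
  WH-B: 3
  WH-Central: 3
  WH-East: 3
  WH-North: 4
  WH-West: 3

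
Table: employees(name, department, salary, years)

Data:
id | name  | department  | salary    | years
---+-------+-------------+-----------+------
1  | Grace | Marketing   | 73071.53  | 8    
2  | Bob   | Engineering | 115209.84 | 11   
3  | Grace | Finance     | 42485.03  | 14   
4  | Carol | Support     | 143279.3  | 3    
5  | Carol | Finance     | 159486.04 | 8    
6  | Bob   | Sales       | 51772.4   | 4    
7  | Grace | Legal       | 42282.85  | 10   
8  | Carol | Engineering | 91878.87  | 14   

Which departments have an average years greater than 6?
SELECT department, AVG(years)
FROM employees
GROUP BY department
HAVING AVG(years) > 6

Result:
  Engineering: avg=12.50
  Finance: avg=11.00
  Legal: avg=10.00
  Marketing: avg=8.00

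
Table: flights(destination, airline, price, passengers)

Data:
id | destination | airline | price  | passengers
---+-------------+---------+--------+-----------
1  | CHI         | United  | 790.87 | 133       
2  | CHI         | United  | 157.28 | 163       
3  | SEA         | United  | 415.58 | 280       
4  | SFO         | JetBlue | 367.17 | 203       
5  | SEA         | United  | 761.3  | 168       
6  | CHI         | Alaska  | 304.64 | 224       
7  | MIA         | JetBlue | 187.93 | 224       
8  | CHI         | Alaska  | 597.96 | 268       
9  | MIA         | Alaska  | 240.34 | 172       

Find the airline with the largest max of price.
SELECT airline, MAX(price) as val
FROM flights
GROUP BY airline
ORDER BY val DESC
LIMIT 1

Result: United with max(price) = 790.87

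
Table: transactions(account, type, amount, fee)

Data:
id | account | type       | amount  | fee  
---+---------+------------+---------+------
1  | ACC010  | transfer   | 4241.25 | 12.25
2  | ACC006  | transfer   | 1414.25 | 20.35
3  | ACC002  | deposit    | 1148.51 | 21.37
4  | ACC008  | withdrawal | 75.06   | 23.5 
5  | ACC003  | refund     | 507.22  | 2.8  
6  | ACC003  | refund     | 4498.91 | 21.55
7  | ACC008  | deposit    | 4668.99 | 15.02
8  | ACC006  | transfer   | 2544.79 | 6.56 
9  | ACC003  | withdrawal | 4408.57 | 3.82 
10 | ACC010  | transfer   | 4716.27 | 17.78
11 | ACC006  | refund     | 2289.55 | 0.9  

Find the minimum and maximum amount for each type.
SELECT type, MIN(amount), MAX(amount)
FROM transactions
GROUP BY type

Result:
  deposit: min=1148.51, max=4668.99
  refund: min=507.22, max=4498.91
  transfer: min=1414.25, max=4716.27
  withdrawal: min=75.06, max=4408.57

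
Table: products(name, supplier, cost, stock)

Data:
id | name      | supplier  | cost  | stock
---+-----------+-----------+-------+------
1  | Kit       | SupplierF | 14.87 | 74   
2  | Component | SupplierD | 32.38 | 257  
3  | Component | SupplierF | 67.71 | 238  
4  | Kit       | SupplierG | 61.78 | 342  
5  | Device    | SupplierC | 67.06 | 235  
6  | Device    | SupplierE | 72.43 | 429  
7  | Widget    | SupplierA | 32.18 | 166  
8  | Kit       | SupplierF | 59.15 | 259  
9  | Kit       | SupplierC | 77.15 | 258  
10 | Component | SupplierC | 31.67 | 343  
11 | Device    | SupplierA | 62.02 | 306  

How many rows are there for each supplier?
SELECT supplier, COUNT(*) as count
FROM products
GROUP BY supplier

Result:
  SupplierA: 2
  SupplierC: 3
  SupplierD: 1
  SupplierE: 1
  SupplierF: 3
  SupplierG: 1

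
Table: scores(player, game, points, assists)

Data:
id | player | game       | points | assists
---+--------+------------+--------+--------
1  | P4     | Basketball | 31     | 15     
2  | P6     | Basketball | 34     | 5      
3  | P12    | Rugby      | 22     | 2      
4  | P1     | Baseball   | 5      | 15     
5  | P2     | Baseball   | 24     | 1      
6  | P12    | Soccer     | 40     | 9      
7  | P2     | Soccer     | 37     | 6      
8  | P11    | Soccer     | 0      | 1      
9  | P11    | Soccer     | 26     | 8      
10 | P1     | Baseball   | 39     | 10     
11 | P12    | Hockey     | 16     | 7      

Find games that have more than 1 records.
SELECT game, COUNT(*) as cnt
FROM scores
GROUP BY game
HAVING COUNT(*) > 1

Result:
  Baseball: 3
  Basketball: 2
  Soccer: 4

Note: HAVING filters groups after aggregation, WHERE filters rows before.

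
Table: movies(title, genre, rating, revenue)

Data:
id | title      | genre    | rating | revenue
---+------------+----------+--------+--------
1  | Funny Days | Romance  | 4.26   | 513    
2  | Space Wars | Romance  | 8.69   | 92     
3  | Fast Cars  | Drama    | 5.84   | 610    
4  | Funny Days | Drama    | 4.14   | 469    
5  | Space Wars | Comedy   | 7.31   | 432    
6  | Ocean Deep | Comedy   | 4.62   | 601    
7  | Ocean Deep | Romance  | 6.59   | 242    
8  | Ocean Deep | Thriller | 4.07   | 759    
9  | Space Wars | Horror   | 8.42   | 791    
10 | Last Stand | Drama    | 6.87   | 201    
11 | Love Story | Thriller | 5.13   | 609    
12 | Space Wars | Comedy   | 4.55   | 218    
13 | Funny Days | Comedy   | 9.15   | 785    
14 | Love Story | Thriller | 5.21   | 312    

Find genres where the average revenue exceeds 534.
SELECT genre, AVG(revenue)
FROM movies
GROUP BY genre
HAVING AVG(revenue) > 534

Result:
  Horror: avg=791.00
  Thriller: avg=560.00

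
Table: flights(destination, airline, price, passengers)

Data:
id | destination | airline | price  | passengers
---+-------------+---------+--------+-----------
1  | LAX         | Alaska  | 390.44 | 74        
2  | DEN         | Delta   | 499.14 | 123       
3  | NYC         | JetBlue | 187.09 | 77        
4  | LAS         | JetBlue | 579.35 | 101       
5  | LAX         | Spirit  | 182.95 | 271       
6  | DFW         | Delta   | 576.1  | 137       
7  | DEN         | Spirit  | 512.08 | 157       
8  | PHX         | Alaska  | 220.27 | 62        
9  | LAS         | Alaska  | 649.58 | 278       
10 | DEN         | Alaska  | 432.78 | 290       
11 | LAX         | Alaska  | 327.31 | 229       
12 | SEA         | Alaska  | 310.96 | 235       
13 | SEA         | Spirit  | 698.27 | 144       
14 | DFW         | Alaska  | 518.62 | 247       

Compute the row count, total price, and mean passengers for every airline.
SELECT airline,
       COUNT(*) as cnt,
       SUM(price) as total_price,
       AVG(passengers) as avg_passengers
FROM flights
GROUP BY airline

Result:
  Alaska: 7 records, 2849.96 total price, 202.14 avg passengers
  Delta: 2 records, 1075.24 total price, 130.00 avg passengers
  JetBlue: 2 records, 766.44 total price, 89.00 avg passengers
  Spirit: 3 records, 1393.30 total price, 190.67 avg passengers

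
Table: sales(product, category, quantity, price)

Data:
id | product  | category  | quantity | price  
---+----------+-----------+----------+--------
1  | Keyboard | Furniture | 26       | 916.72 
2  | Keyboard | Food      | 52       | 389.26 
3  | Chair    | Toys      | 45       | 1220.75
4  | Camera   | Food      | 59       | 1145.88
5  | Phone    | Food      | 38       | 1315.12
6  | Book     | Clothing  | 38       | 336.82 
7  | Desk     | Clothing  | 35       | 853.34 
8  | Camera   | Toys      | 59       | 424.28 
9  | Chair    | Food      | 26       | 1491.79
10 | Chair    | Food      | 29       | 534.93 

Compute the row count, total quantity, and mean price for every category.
SELECT category,
       COUNT(*) as cnt,
       SUM(quantity) as total_quantity,
       AVG(price) as avg_price
FROM sales
GROUP BY category

Result:
  Clothing: 2 records, 73 total quantity, 595.08 avg price
  Food: 5 records, 204 total quantity, 975.40 avg price
  Furniture: 1 records, 26 total quantity, 916.72 avg price
  Toys: 2 records, 104 total quantity, 822.52 avg price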